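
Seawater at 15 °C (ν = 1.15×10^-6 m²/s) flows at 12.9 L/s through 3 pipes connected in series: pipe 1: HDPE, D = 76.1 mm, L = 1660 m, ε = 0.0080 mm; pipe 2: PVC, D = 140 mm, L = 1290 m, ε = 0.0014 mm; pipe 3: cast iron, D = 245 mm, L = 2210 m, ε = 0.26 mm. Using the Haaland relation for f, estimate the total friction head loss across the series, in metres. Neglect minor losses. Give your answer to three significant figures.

Pipe 1: V = 2.836 m/s, Re = 1.88×10^5, ε/D = 1.05×10^-4, f = 0.01639, h_1 = f(L/D)V²/2g = 146.6 m
Pipe 2: V = 0.8380 m/s, Re = 1.02×10^5, ε/D = 1.00×10^-5, f = 0.01779, h_2 = f(L/D)V²/2g = 5.866 m
Pipe 3: V = 0.2736 m/s, Re = 5.83×10^4, ε/D = 0.00106, f = 0.02344, h_3 = f(L/D)V²/2g = 0.8070 m
Series → Q common, losses add: H = Σh = 153.2 m

H ≈ 153 m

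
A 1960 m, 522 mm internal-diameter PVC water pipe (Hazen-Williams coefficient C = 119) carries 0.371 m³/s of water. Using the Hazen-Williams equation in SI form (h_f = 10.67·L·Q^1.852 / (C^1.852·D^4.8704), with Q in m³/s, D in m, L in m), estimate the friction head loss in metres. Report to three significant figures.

h_f ≈ 11.3 m

h_f = 10.67·1960·0.371^1.852 / (119^1.852·0.522^4.8704) = 11.33 m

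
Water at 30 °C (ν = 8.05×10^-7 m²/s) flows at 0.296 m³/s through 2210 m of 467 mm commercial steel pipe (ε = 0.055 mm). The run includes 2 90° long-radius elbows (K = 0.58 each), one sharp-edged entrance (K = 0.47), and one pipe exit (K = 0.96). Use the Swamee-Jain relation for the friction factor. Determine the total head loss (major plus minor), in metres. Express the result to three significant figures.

H_L ≈ 10.3 m

V = 4Q/(πD²) = 1.728 m/s; V²/2g = 0.1522 m
Re = 1.00×10^6, ε/D = 1.18×10^-4 → f = 0.01376 (Swamee-Jain)
Major: h_f = f(L/D)·V²/2g = 0.01376·4732·0.1522 = 9.911 m
Minor: ΣK = 2.59; h_m = ΣK·V²/2g = 0.3942 m
Total H_L = 9.911 + 0.3942 = 10.31 m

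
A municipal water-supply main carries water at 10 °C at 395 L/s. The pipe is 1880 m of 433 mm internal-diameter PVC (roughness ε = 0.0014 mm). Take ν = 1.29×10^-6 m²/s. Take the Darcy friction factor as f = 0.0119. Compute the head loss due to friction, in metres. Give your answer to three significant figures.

V = 4Q/(πD²) = 4·0.395/(π·0.433²) = 2.682 m/s
h_f = f(L/D)V²/(2g) = 0.01190·(1880/0.433)·2.682²/(2·9.81) = 18.95 m

h_f ≈ 18.9 m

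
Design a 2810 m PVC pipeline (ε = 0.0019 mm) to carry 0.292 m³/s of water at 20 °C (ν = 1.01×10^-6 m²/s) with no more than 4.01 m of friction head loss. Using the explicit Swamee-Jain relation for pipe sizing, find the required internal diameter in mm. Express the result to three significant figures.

D ≈ 581 mm

Swamee-Jain (Type III): D = 0.66·[ε^1.25·(LQ²/(gh_f))^4.75 + ν·Q^9.4·(L/(gh_f))^5.2]^0.04
LQ²/(gh_f) = 6.091; L/(gh_f) = 71.43
Term 1 = ε^1.25·(…)^4.75 = 3.76×10^-4; Term 2 = ν·Q^9.4·(…)^5.2 = 0.0416
D = 0.66·(3.76×10^-4 + 0.0416)^0.04 = 0.5814 m = 581 mm
Check: V = 1.10 m/s, Re = 6.33×10^5, f = 0.01262, h_f = 3.76 m ≈ 4.01 m ✓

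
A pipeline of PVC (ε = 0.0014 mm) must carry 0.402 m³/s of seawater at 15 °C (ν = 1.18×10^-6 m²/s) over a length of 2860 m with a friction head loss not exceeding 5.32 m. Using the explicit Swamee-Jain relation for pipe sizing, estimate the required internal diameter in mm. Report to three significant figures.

D ≈ 624 mm

Swamee-Jain (Type III): D = 0.66·[ε^1.25·(LQ²/(gh_f))^4.75 + ν·Q^9.4·(L/(gh_f))^5.2]^0.04
LQ²/(gh_f) = 8.856; L/(gh_f) = 54.80
Term 1 = ε^1.25·(…)^4.75 = 0.00152; Term 2 = ν·Q^9.4·(…)^5.2 = 0.247
D = 0.66·(0.00152 + 0.247)^0.04 = 0.6243 m = 624 mm
Check: V = 1.31 m/s, Re = 6.95×10^5, f = 0.01240, h_f = 4.99 m ≈ 5.32 m ✓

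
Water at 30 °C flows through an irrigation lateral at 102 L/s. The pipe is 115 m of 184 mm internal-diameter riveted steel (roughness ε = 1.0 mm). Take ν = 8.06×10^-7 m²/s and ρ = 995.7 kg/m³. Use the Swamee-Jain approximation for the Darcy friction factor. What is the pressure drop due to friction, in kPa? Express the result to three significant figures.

V = 4Q/(πD²) = 4·0.102/(π·0.184²) = 3.836 m/s
Re = VD/ν = 3.836·0.184/8.06×10^-7 = 8.76×10^5 → turbulent
ε/D = 1.0/184 = 0.00543
Swamee-Jain: f = 0.03132
h_f = f(L/D)V²/(2g) = 0.03132·(115/0.184)·3.836²/(2·9.81) = 14.68 m
Δp = ρg·h_f = 995.7·9.81·14.68 = 143.4 kPa

Δp ≈ 143 kPa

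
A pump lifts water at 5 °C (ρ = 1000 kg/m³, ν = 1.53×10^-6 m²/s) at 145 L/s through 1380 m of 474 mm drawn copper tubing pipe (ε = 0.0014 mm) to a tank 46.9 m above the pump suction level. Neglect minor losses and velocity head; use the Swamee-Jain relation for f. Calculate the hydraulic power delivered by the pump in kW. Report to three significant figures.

P_hyd ≈ 68.8 kW

V = 4Q/(πD²) = 0.8217 m/s; Re = 2.55×10^5; ε/D = 2.95×10^-6; f = 0.01486
h_f = f(L/D)V²/2g = 1.489 m
Total head H = z + h_f = 46.9 + 1.489 = 48.39 m
P_hyd = ρgQH = 1000·9.81·0.145·48.39 = 68.83 kW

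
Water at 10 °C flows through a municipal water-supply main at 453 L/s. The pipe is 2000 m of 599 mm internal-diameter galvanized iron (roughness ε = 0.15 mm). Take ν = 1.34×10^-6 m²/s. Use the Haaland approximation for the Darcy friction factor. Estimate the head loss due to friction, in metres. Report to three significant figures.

h_f ≈ 6.76 m

V = 4Q/(πD²) = 4·0.453/(π·0.599²) = 1.608 m/s
Re = VD/ν = 1.608·0.599/1.34×10^-6 = 7.19×10^5 → turbulent
ε/D = 0.15/599 = 2.50×10^-4
Haaland: f = 0.01538
h_f = f(L/D)V²/(2g) = 0.01538·(2000/0.599)·1.608²/(2·9.81) = 6.764 m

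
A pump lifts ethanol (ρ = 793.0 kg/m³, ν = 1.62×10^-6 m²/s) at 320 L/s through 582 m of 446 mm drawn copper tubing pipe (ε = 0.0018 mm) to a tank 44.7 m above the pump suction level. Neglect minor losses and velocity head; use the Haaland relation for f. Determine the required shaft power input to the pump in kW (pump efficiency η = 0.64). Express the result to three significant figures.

V = 4Q/(πD²) = 2.048 m/s; Re = 5.64×10^5; ε/D = 4.04×10^-6; f = 0.01283
h_f = f(L/D)V²/2g = 3.581 m
Total head H = z + h_f = 44.7 + 3.581 = 48.28 m
P_hyd = ρgQH = 793.0·9.81·0.320·48.28 = 120.2 kW
P_shaft = P_hyd/η = 120.2/0.64 = 187.8 kW

P_shaft ≈ 188 kW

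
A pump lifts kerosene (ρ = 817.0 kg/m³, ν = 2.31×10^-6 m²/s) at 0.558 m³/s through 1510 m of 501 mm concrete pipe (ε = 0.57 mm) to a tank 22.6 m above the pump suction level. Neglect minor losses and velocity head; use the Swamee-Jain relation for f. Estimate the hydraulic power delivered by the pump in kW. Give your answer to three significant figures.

P_hyd ≈ 216 kW

V = 4Q/(πD²) = 2.831 m/s; Re = 6.14×10^5; ε/D = 0.00114; f = 0.02083
h_f = f(L/D)V²/2g = 25.63 m
Total head H = z + h_f = 22.6 + 25.63 = 48.23 m
P_hyd = ρgQH = 817.0·9.81·0.558·48.23 = 215.7 kW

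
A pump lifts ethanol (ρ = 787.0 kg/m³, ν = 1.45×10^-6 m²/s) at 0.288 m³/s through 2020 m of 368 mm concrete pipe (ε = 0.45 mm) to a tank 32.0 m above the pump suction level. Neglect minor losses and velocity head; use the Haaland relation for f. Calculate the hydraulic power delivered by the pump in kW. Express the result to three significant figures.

V = 4Q/(πD²) = 2.708 m/s; Re = 6.87×10^5; ε/D = 0.00122; f = 0.02101
h_f = f(L/D)V²/2g = 43.09 m
Total head H = z + h_f = 32.0 + 43.09 = 75.09 m
P_hyd = ρgQH = 787.0·9.81·0.288·75.09 = 167.0 kW

P_hyd ≈ 167 kW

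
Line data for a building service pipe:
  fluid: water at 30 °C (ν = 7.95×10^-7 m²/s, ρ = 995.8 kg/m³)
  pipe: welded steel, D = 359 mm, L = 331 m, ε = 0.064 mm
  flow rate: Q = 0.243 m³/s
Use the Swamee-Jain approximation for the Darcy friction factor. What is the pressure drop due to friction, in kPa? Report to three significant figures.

Δp ≈ 38.2 kPa

V = 4Q/(πD²) = 4·0.243/(π·0.359²) = 2.401 m/s
Re = VD/ν = 2.401·0.359/7.95×10^-7 = 1.08×10^6 → turbulent
ε/D = 0.064/359 = 1.78×10^-4
Swamee-Jain: f = 0.01446
h_f = f(L/D)V²/(2g) = 0.01446·(331/0.359)·2.401²/(2·9.81) = 3.915 m
Δp = ρg·h_f = 995.8·9.81·3.915 = 38.25 kPa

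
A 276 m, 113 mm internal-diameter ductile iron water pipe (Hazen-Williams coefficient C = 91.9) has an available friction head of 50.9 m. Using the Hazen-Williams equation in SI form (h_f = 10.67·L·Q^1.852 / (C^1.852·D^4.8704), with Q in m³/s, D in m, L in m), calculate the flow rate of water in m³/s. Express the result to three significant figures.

Q ≈ 0.0332 m³/s

Rearranging: Q = [h_f·C^1.852·D^4.8704 / (10.67·L)]^(1/1.852)
Q = [50.9·91.9^1.852·0.113^4.8704 / (10.67·276)]^0.540 = 0.03323 m³/s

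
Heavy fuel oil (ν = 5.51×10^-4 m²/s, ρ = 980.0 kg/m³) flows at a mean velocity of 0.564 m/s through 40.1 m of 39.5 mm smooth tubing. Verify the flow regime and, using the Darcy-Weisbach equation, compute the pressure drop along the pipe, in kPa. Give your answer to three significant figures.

Re = VD/ν = 0.564·0.03950/5.51×10^-4 = 40.4 → laminar (Re < 2300)
f = 64/Re = 1.583
h_f = f(L/D)V²/(2g) = 1.583·(40.1/0.03950)·0.564²/(2·9.81) = 26.05 m
Δp = ρg·h_f = 980.0·9.81·26.05 = 250.5 kPa

Δp ≈ 250 kPa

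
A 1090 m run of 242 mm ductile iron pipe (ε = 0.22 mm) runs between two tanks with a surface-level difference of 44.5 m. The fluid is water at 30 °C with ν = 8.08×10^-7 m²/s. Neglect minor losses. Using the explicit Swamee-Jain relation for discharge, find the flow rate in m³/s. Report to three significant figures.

Q ≈ 0.145 m³/s

Swamee-Jain (Type II): Q = -0.965·√(gD⁵h_f/L)·ln[ε/(3.7D) + √(3.17ν²L/(gD³h_f))]
√(gD⁵h_f/L) = √(9.81·0.242⁵·44.5/1090) = 0.01823
ε/(3.7D) = 2.46×10^-4; √(3.17ν²L/(gD³h_f)) = 1.91×10^-5
Q = -0.965·0.01823·ln(2.648×10^-4) = 0.1449 m³/s
Check: V = 3.15 m/s, Re = 9.44×10^5, f = 0.01963, h_f = 44.7 m ≈ 44.5 m ✓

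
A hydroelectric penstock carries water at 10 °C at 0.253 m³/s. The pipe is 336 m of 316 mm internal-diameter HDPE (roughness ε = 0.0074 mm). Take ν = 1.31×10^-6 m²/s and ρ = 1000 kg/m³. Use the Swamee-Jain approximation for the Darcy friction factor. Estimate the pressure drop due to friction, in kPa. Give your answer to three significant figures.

Δp ≈ 69.6 kPa

V = 4Q/(πD²) = 4·0.253/(π·0.316²) = 3.226 m/s
Re = VD/ν = 3.226·0.316/1.31×10^-6 = 7.78×10^5 → turbulent
ε/D = 0.0074/316 = 2.34×10^-5
Swamee-Jain: f = 0.01259
h_f = f(L/D)V²/(2g) = 0.01259·(336/0.316)·3.226²/(2·9.81) = 7.100 m
Δp = ρg·h_f = 1000·9.81·7.100 = 69.65 kPa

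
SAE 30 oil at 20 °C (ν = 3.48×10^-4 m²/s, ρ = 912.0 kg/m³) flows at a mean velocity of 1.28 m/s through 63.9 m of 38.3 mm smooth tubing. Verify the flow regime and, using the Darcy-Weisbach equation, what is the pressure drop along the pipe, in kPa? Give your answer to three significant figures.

Re = VD/ν = 1.28·0.03830/3.48×10^-4 = 141 → laminar (Re < 2300)
f = 64/Re = 0.4543
h_f = f(L/D)V²/(2g) = 0.4543·(63.9/0.03830)·1.28²/(2·9.81) = 63.30 m
Δp = ρg·h_f = 912.0·9.81·63.30 = 566.3 kPa

Δp ≈ 566 kPa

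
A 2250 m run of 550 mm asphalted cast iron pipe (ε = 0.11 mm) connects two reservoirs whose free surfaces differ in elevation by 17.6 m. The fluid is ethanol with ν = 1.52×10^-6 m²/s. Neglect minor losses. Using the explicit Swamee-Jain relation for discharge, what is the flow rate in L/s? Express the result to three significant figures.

Swamee-Jain (Type II): Q = -0.965·√(gD⁵h_f/L)·ln[ε/(3.7D) + √(3.17ν²L/(gD³h_f))]
√(gD⁵h_f/L) = √(9.81·0.550⁵·17.6/2250) = 0.06215
ε/(3.7D) = 5.41×10^-5; √(3.17ν²L/(gD³h_f)) = 2.40×10^-5
Q = -0.965·0.06215·ln(7.801×10^-5) = 0.5672 m³/s
Check: V = 2.39 m/s, Re = 8.64×10^5, f = 0.01490, h_f = 17.7 m ≈ 17.6 m ✓

Q ≈ 567 L/s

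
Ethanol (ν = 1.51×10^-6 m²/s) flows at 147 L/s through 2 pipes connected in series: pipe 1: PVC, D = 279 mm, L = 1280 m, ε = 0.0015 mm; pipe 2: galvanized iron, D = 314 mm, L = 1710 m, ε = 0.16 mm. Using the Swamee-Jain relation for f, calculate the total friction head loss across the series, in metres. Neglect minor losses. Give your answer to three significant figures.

H ≈ 36.3 m

Pipe 1: V = 2.404 m/s, Re = 4.44×10^5, ε/D = 5.38×10^-6, f = 0.01345, h_1 = f(L/D)V²/2g = 18.19 m
Pipe 2: V = 1.898 m/s, Re = 3.95×10^5, ε/D = 5.10×10^-4, f = 0.01806, h_2 = f(L/D)V²/2g = 18.07 m
Series → Q common, losses add: H = Σh = 36.26 m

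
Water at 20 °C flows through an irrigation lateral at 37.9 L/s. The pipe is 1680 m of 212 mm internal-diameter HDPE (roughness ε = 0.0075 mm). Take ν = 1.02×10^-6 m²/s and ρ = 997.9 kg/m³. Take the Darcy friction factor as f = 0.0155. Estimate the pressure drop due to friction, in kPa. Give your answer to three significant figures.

V = 4Q/(πD²) = 4·0.0379/(π·0.212²) = 1.074 m/s
h_f = f(L/D)V²/(2g) = 0.01550·(1680/0.212)·1.074²/(2·9.81) = 7.217 m
Δp = ρg·h_f = 997.9·9.81·7.217 = 70.65 kPa

Δp ≈ 70.7 kPa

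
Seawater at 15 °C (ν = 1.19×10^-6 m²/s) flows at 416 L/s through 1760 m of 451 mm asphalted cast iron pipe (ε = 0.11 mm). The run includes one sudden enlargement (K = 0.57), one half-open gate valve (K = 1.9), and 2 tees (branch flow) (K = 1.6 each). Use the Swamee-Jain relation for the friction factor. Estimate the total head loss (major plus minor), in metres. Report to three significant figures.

H_L ≈ 22.5 m

V = 4Q/(πD²) = 2.604 m/s; V²/2g = 0.3456 m
Re = 9.87×10^5, ε/D = 2.44×10^-4 → f = 0.01524 (Swamee-Jain)
Major: h_f = f(L/D)·V²/2g = 0.01524·3902·0.3456 = 20.55 m
Minor: ΣK = 5.67; h_m = ΣK·V²/2g = 1.960 m
Total H_L = 20.55 + 1.960 = 22.51 m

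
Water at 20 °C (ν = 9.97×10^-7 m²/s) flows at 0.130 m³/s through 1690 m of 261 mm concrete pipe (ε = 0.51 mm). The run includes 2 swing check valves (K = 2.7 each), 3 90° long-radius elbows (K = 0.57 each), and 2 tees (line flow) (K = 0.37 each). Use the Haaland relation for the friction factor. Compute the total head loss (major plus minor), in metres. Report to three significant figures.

H_L ≈ 48.3 m

V = 4Q/(πD²) = 2.430 m/s; V²/2g = 0.3009 m
Re = 6.36×10^5, ε/D = 0.00195 → f = 0.02358 (Haaland)
Major: h_f = f(L/D)·V²/2g = 0.02358·6475·0.3009 = 45.95 m
Minor: ΣK = 7.85; h_m = ΣK·V²/2g = 2.362 m
Total H_L = 45.95 + 2.362 = 48.31 m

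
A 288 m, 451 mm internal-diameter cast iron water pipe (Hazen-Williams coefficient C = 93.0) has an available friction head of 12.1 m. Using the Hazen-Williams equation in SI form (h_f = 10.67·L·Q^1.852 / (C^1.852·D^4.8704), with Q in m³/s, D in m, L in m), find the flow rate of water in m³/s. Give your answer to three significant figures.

Rearranging: Q = [h_f·C^1.852·D^4.8704 / (10.67·L)]^(1/1.852)
Q = [12.1·93.0^1.852·0.451^4.8704 / (10.67·288)]^0.540 = 0.5762 m³/s

Q ≈ 0.576 m³/s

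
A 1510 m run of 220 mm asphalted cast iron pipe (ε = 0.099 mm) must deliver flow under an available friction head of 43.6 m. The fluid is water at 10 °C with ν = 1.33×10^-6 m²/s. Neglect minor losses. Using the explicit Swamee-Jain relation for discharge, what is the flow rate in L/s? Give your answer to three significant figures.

Q ≈ 102 L/s

Swamee-Jain (Type II): Q = -0.965·√(gD⁵h_f/L)·ln[ε/(3.7D) + √(3.17ν²L/(gD³h_f))]
√(gD⁵h_f/L) = √(9.81·0.220⁵·43.6/1510) = 0.01208
ε/(3.7D) = 1.22×10^-4; √(3.17ν²L/(gD³h_f)) = 4.31×10^-5
Q = -0.965·0.01208·ln(1.647×10^-4) = 0.1016 m³/s
Check: V = 2.67 m/s, Re = 4.42×10^5, f = 0.01758, h_f = 43.9 m ≈ 43.6 m ✓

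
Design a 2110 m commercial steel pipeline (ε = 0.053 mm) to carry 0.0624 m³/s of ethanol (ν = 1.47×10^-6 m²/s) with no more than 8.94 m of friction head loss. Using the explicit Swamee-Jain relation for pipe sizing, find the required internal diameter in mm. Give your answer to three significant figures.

D ≈ 268 mm

Swamee-Jain (Type III): D = 0.66·[ε^1.25·(LQ²/(gh_f))^4.75 + ν·Q^9.4·(L/(gh_f))^5.2]^0.04
LQ²/(gh_f) = 0.09368; L/(gh_f) = 24.06
Term 1 = ε^1.25·(…)^4.75 = 5.90×10^-11; Term 2 = ν·Q^9.4·(…)^5.2 = 1.06×10^-10
D = 0.66·(5.90×10^-11 + 1.06×10^-10)^0.04 = 0.2681 m = 268 mm
Check: V = 1.11 m/s, Re = 2.02×10^5, f = 0.01710, h_f = 8.39 m ≈ 8.94 m ✓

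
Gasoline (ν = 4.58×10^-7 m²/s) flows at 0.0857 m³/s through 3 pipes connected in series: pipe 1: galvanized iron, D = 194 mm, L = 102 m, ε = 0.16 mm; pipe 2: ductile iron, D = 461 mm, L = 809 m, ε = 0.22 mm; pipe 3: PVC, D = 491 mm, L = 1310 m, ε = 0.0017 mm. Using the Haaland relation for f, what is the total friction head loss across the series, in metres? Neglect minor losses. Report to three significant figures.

Pipe 1: V = 2.899 m/s, Re = 1.23×10^6, ε/D = 8.25×10^-4, f = 0.01903, h_1 = f(L/D)V²/2g = 4.287 m
Pipe 2: V = 0.5134 m/s, Re = 5.17×10^5, ε/D = 4.77×10^-4, f = 0.01740, h_2 = f(L/D)V²/2g = 0.4104 m
Pipe 3: V = 0.4526 m/s, Re = 4.85×10^5, ε/D = 3.46×10^-6, f = 0.01317, h_3 = f(L/D)V²/2g = 0.3669 m
Series → Q common, losses add: H = Σh = 5.065 m

H ≈ 5.06 m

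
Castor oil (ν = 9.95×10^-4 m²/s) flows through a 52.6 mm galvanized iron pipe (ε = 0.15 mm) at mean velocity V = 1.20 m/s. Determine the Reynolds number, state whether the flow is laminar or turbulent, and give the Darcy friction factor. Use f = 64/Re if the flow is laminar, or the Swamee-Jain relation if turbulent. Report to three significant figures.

Re ≈ 63.4; laminar; f = 64/Re ≈ 1.01

Re = VD/ν = 1.200·0.0526/9.95×10^-4 = 63.4
Re < 2300 → laminar → f = 64/Re = 1.009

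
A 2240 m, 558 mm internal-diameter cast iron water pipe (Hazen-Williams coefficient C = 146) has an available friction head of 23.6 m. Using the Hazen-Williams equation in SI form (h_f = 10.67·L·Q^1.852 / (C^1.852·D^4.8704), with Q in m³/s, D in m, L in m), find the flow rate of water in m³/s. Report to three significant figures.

Rearranging: Q = [h_f·C^1.852·D^4.8704 / (10.67·L)]^(1/1.852)
Q = [23.6·146^1.852·0.558^4.8704 / (10.67·2240)]^0.540 = 0.7503 m³/s

Q ≈ 0.750 m³/s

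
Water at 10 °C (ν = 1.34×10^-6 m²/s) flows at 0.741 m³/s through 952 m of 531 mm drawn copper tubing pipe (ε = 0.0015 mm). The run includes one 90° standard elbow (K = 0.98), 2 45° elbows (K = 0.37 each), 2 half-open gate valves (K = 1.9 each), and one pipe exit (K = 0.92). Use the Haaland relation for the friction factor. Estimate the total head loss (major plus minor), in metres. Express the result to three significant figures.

H_L ≈ 15.0 m

V = 4Q/(πD²) = 3.346 m/s; V²/2g = 0.5707 m
Re = 1.33×10^6, ε/D = 2.82×10^-6 → f = 0.01111 (Haaland)
Major: h_f = f(L/D)·V²/2g = 0.01111·1793·0.5707 = 11.37 m
Minor: ΣK = 6.44; h_m = ΣK·V²/2g = 3.675 m
Total H_L = 11.37 + 3.675 = 15.04 m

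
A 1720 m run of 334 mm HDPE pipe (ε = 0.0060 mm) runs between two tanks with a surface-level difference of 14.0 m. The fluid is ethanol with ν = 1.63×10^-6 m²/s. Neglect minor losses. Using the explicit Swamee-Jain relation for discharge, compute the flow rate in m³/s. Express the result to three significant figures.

Swamee-Jain (Type II): Q = -0.965·√(gD⁵h_f/L)·ln[ε/(3.7D) + √(3.17ν²L/(gD³h_f))]
√(gD⁵h_f/L) = √(9.81·0.334⁵·14.0/1720) = 0.01822
ε/(3.7D) = 4.86×10^-6; √(3.17ν²L/(gD³h_f)) = 5.32×10^-5
Q = -0.965·0.01822·ln(5.806×10^-5) = 0.1715 m³/s
Check: V = 1.96 m/s, Re = 4.01×10^5, f = 0.01387, h_f = 13.9 m ≈ 14.0 m ✓

Q ≈ 0.171 m³/s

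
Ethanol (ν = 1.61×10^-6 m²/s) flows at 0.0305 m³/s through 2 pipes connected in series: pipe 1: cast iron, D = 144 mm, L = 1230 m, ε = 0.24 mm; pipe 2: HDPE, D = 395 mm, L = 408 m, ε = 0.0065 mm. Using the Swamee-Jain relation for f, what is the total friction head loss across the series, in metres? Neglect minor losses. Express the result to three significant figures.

Pipe 1: V = 1.873 m/s, Re = 1.68×10^5, ε/D = 0.00167, f = 0.02369, h_1 = f(L/D)V²/2g = 36.18 m
Pipe 2: V = 0.2489 m/s, Re = 6.11×10^4, ε/D = 1.65×10^-5, f = 0.01993, h_2 = f(L/D)V²/2g = 0.06501 m
Series → Q common, losses add: H = Σh = 36.24 m

H ≈ 36.2 m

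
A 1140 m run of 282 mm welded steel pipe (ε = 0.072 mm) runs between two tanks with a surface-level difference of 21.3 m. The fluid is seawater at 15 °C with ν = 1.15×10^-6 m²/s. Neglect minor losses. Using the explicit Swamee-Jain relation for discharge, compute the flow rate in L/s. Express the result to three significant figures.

Q ≈ 161 L/s

Swamee-Jain (Type II): Q = -0.965·√(gD⁵h_f/L)·ln[ε/(3.7D) + √(3.17ν²L/(gD³h_f))]
√(gD⁵h_f/L) = √(9.81·0.282⁵·21.3/1140) = 0.01808
ε/(3.7D) = 6.90×10^-5; √(3.17ν²L/(gD³h_f)) = 3.19×10^-5
Q = -0.965·0.01808·ln(1.009×10^-4) = 0.1605 m³/s
Check: V = 2.57 m/s, Re = 6.30×10^5, f = 0.01575, h_f = 21.4 m ≈ 21.3 m ✓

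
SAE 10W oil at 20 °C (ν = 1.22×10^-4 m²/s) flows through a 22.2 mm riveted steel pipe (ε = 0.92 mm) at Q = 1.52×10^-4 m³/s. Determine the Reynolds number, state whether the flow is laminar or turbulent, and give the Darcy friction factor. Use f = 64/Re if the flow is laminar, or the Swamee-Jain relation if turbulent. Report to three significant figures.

V = 4Q/(πD²) = 0.3927 m/s
Re = VD/ν = 0.3927·0.0222/1.22×10^-4 = 71.5
Re < 2300 → laminar → f = 64/Re = 0.8957

Re ≈ 71.5; laminar; f = 64/Re ≈ 0.896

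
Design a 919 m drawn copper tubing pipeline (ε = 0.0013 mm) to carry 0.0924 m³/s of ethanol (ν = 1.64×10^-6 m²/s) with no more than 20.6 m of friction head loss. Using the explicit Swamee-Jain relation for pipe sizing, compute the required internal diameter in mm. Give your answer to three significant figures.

Swamee-Jain (Type III): D = 0.66·[ε^1.25·(LQ²/(gh_f))^4.75 + ν·Q^9.4·(L/(gh_f))^5.2]^0.04
LQ²/(gh_f) = 0.03883; L/(gh_f) = 4.548
Term 1 = ε^1.25·(…)^4.75 = 8.72×10^-15; Term 2 = ν·Q^9.4·(…)^5.2 = 8.18×10^-13
D = 0.66·(8.72×10^-15 + 8.18×10^-13)^0.04 = 0.2169 m = 217 mm
Check: V = 2.50 m/s, Re = 3.31×10^5, f = 0.01419, h_f = 19.2 m ≈ 20.6 m ✓

D ≈ 217 mm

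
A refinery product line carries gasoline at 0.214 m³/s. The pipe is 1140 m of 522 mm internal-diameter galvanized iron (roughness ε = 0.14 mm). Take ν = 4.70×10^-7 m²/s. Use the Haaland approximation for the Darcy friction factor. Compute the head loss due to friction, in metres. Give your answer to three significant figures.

V = 4Q/(πD²) = 4·0.214/(π·0.522²) = 1.0000 m/s
Re = VD/ν = 1.0000·0.522/4.70×10^-7 = 1.11×10^6 → turbulent
ε/D = 0.14/522 = 2.68×10^-4
Haaland: f = 0.01524
h_f = f(L/D)V²/(2g) = 0.01524·(1140/0.522)·1.0000²/(2·9.81) = 1.696 m

h_f ≈ 1.70 m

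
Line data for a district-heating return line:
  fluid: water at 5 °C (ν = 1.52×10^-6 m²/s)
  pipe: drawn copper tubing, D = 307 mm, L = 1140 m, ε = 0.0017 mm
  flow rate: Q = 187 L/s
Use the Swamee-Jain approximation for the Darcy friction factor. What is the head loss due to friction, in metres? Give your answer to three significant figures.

V = 4Q/(πD²) = 4·0.187/(π·0.307²) = 2.526 m/s
Re = VD/ν = 2.526·0.307/1.52×10^-6 = 5.10×10^5 → turbulent
ε/D = 0.0017/307 = 5.54×10^-6
Swamee-Jain: f = 0.01313
h_f = f(L/D)V²/(2g) = 0.01313·(1140/0.307)·2.526²/(2·9.81) = 15.86 m

h_f ≈ 15.9 m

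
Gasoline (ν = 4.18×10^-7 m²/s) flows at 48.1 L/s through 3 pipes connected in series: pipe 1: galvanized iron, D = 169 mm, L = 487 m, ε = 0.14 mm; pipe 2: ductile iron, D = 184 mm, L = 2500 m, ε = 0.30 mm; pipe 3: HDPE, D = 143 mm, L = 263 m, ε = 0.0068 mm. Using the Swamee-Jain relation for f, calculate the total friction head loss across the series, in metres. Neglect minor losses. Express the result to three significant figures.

H ≈ 74.7 m

Pipe 1: V = 2.144 m/s, Re = 8.67×10^5, ε/D = 8.28×10^-4, f = 0.01927, h_1 = f(L/D)V²/2g = 13.01 m
Pipe 2: V = 1.809 m/s, Re = 7.96×10^5, ε/D = 0.00163, f = 0.02256, h_2 = f(L/D)V²/2g = 51.12 m
Pipe 3: V = 2.995 m/s, Re = 1.02×10^6, ε/D = 4.76×10^-5, f = 0.01261, h_3 = f(L/D)V²/2g = 10.60 m
Series → Q common, losses add: H = Σh = 74.72 m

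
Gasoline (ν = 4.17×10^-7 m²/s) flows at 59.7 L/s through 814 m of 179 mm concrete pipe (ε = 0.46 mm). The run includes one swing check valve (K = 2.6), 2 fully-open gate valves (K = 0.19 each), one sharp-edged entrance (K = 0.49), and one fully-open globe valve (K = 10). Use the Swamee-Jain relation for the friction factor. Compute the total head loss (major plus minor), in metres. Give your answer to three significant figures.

V = 4Q/(πD²) = 2.372 m/s; V²/2g = 0.2869 m
Re = 1.02×10^6, ε/D = 0.00257 → f = 0.02528 (Swamee-Jain)
Major: h_f = f(L/D)·V²/2g = 0.02528·4547·0.2869 = 32.98 m
Minor: ΣK = 13.5; h_m = ΣK·V²/2g = 3.864 m
Total H_L = 32.98 + 3.864 = 36.85 m

H_L ≈ 36.8 m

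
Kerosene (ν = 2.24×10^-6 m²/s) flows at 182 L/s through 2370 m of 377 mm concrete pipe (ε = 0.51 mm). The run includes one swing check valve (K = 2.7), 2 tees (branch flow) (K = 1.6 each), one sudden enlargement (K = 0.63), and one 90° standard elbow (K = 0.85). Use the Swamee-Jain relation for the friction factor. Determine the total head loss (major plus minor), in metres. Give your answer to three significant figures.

V = 4Q/(πD²) = 1.630 m/s; V²/2g = 0.1355 m
Re = 2.74×10^5, ε/D = 0.00135 → f = 0.02217 (Swamee-Jain)
Major: h_f = f(L/D)·V²/2g = 0.02217·6286·0.1355 = 18.89 m
Minor: ΣK = 7.38; h_m = ΣK·V²/2g = 0.9999 m
Total H_L = 18.89 + 0.9999 = 19.89 m

H_L ≈ 19.9 m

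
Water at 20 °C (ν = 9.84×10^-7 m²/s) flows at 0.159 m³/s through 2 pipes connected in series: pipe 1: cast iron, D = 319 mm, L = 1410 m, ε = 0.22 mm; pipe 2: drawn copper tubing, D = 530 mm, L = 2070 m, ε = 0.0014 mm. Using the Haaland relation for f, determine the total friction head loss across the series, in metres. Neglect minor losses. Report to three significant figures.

H ≈ 17.9 m

Pipe 1: V = 1.989 m/s, Re = 6.45×10^5, ε/D = 6.90×10^-4, f = 0.01854, h_1 = f(L/D)V²/2g = 16.53 m
Pipe 2: V = 0.7207 m/s, Re = 3.88×10^5, ε/D = 2.64×10^-6, f = 0.01370, h_2 = f(L/D)V²/2g = 1.416 m
Series → Q common, losses add: H = Σh = 17.95 m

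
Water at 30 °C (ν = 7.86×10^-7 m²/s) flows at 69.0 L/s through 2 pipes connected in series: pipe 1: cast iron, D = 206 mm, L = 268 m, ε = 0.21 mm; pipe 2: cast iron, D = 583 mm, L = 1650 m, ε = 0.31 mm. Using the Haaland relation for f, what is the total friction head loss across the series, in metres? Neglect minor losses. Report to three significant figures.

Pipe 1: V = 2.070 m/s, Re = 5.43×10^5, ε/D = 0.00102, f = 0.02024, h_1 = f(L/D)V²/2g = 5.753 m
Pipe 2: V = 0.2585 m/s, Re = 1.92×10^5, ε/D = 5.32×10^-4, f = 0.01887, h_2 = f(L/D)V²/2g = 0.1819 m
Series → Q common, losses add: H = Σh = 5.935 m

H ≈ 5.94 m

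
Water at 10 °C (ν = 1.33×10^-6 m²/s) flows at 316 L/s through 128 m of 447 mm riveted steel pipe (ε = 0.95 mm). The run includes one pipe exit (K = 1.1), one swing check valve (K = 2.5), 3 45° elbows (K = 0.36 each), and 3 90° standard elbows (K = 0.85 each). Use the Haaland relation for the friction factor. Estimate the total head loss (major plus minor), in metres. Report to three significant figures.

V = 4Q/(πD²) = 2.014 m/s; V²/2g = 0.2067 m
Re = 6.77×10^5, ε/D = 0.00213 → f = 0.02408 (Haaland)
Major: h_f = f(L/D)·V²/2g = 0.02408·286.4·0.2067 = 1.425 m
Minor: ΣK = 7.23; h_m = ΣK·V²/2g = 1.494 m
Total H_L = 1.425 + 1.494 = 2.919 m

H_L ≈ 2.92 m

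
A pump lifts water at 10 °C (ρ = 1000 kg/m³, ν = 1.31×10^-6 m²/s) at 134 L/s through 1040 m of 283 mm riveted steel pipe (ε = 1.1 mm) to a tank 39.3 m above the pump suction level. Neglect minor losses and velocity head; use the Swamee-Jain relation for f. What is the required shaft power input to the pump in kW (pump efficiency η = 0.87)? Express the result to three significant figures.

V = 4Q/(πD²) = 2.130 m/s; Re = 4.60×10^5; ε/D = 0.00389; f = 0.02853
h_f = f(L/D)V²/2g = 24.25 m
Total head H = z + h_f = 39.3 + 24.25 = 63.55 m
P_hyd = ρgQH = 1000·9.81·0.134·63.55 = 83.54 kW
P_shaft = P_hyd/η = 83.54/0.87 = 96.03 kW

P_shaft ≈ 96.0 kW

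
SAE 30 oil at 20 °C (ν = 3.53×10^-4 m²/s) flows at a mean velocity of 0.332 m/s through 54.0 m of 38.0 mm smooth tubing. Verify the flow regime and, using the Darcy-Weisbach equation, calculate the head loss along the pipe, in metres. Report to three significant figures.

Re = VD/ν = 0.332·0.03800/3.53×10^-4 = 35.7 → laminar (Re < 2300)
f = 64/Re = 1.791
h_f = f(L/D)V²/(2g) = 1.791·(54.0/0.03800)·0.332²/(2·9.81) = 14.30 m

h_f ≈ 14.3 m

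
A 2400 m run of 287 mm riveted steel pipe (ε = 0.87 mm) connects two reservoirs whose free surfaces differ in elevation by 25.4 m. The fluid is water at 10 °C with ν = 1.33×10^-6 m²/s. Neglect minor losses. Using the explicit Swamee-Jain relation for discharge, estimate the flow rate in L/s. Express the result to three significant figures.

Swamee-Jain (Type II): Q = -0.965·√(gD⁵h_f/L)·ln[ε/(3.7D) + √(3.17ν²L/(gD³h_f))]
√(gD⁵h_f/L) = √(9.81·0.287⁵·25.4/2400) = 0.01422
ε/(3.7D) = 8.19×10^-4; √(3.17ν²L/(gD³h_f)) = 4.78×10^-5
Q = -0.965·0.01422·ln(8.671×10^-4) = 0.09674 m³/s
Check: V = 1.50 m/s, Re = 3.23×10^5, f = 0.02680, h_f = 25.5 m ≈ 25.4 m ✓

Q ≈ 96.7 L/s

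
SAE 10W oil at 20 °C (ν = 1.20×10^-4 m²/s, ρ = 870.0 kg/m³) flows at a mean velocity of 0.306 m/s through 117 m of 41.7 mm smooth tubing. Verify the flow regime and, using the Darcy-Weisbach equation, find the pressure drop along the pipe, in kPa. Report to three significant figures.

Δp ≈ 68.8 kPa

Re = VD/ν = 0.306·0.04170/1.20×10^-4 = 106 → laminar (Re < 2300)
f = 64/Re = 0.6019
h_f = f(L/D)V²/(2g) = 0.6019·(117/0.04170)·0.306²/(2·9.81) = 8.059 m
Δp = ρg·h_f = 870.0·9.81·8.059 = 68.78 kPa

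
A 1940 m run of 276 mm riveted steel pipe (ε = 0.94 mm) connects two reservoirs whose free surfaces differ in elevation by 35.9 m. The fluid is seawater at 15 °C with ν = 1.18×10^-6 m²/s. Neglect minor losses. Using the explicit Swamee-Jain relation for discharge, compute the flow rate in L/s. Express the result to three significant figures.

Q ≈ 114 L/s

Swamee-Jain (Type II): Q = -0.965·√(gD⁵h_f/L)·ln[ε/(3.7D) + √(3.17ν²L/(gD³h_f))]
√(gD⁵h_f/L) = √(9.81·0.276⁵·35.9/1940) = 0.01705
ε/(3.7D) = 9.20×10^-4; √(3.17ν²L/(gD³h_f)) = 3.40×10^-5
Q = -0.965·0.01705·ln(9.545×10^-4) = 0.1144 m³/s
Check: V = 1.91 m/s, Re = 4.47×10^5, f = 0.02751, h_f = 36.1 m ≈ 35.9 m ✓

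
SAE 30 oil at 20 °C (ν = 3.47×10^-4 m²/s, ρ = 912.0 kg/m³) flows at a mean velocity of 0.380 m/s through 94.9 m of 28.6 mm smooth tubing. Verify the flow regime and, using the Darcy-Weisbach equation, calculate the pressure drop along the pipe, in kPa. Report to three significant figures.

Δp ≈ 446 kPa

Re = VD/ν = 0.380·0.02860/3.47×10^-4 = 31.3 → laminar (Re < 2300)
f = 64/Re = 2.043
h_f = f(L/D)V²/(2g) = 2.043·(94.9/0.02860)·0.380²/(2·9.81) = 49.90 m
Δp = ρg·h_f = 912.0·9.81·49.90 = 446.5 kPa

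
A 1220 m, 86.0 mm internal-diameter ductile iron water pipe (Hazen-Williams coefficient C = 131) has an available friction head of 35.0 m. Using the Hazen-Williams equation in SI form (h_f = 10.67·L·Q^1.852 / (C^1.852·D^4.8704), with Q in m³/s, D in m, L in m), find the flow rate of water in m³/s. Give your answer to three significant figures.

Q ≈ 0.00846 m³/s

Rearranging: Q = [h_f·C^1.852·D^4.8704 / (10.67·L)]^(1/1.852)
Q = [35.0·131^1.852·0.0860^4.8704 / (10.67·1220)]^0.540 = 0.008458 m³/s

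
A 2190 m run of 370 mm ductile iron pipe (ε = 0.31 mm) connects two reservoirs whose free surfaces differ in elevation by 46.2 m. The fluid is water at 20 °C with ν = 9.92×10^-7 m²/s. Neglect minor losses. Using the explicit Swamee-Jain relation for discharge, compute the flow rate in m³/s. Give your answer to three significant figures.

Q ≈ 0.304 m³/s

Swamee-Jain (Type II): Q = -0.965·√(gD⁵h_f/L)·ln[ε/(3.7D) + √(3.17ν²L/(gD³h_f))]
√(gD⁵h_f/L) = √(9.81·0.370⁵·46.2/2190) = 0.03788
ε/(3.7D) = 2.26×10^-4; √(3.17ν²L/(gD³h_f)) = 1.73×10^-5
Q = -0.965·0.03788·ln(2.437×10^-4) = 0.3041 m³/s
Check: V = 2.83 m/s, Re = 1.06×10^6, f = 0.01923, h_f = 46.4 m ≈ 46.2 m ✓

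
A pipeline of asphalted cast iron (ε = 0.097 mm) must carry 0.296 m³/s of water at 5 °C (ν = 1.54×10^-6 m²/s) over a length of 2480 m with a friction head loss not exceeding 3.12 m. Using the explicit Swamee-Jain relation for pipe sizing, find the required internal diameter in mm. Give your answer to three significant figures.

Swamee-Jain (Type III): D = 0.66·[ε^1.25·(LQ²/(gh_f))^4.75 + ν·Q^9.4·(L/(gh_f))^5.2]^0.04
LQ²/(gh_f) = 7.099; L/(gh_f) = 81.03
Term 1 = ε^1.25·(…)^4.75 = 0.106; Term 2 = ν·Q^9.4·(…)^5.2 = 0.139
D = 0.66·(0.106 + 0.139)^0.04 = 0.6239 m = 624 mm
Check: V = 0.968 m/s, Re = 3.92×10^5, f = 0.01545, h_f = 2.93 m ≈ 3.12 m ✓

D ≈ 624 mm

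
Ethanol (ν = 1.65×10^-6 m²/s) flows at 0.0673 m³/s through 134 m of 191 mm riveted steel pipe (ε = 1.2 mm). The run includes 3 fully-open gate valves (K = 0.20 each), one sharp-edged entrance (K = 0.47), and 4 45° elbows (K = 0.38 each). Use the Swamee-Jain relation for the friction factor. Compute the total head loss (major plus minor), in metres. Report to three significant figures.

H_L ≈ 7.24 m

V = 4Q/(πD²) = 2.349 m/s; V²/2g = 0.2812 m
Re = 2.72×10^5, ε/D = 0.00628 → f = 0.03302 (Swamee-Jain)
Major: h_f = f(L/D)·V²/2g = 0.03302·701.6·0.2812 = 6.514 m
Minor: ΣK = 2.59; h_m = ΣK·V²/2g = 0.7283 m
Total H_L = 6.514 + 0.7283 = 7.243 m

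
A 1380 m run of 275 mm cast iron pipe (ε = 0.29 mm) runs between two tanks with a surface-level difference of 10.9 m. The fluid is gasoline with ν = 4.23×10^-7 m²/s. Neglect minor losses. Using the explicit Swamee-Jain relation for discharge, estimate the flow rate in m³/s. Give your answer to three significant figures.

Swamee-Jain (Type II): Q = -0.965·√(gD⁵h_f/L)·ln[ε/(3.7D) + √(3.17ν²L/(gD³h_f))]
√(gD⁵h_f/L) = √(9.81·0.275⁵·10.9/1380) = 0.01104
ε/(3.7D) = 2.85×10^-4; √(3.17ν²L/(gD³h_f)) = 1.88×10^-5
Q = -0.965·0.01104·ln(3.038×10^-4) = 0.08628 m³/s
Check: V = 1.45 m/s, Re = 9.44×10^5, f = 0.02029, h_f = 11.0 m ≈ 10.9 m ✓

Q ≈ 0.0863 m³/s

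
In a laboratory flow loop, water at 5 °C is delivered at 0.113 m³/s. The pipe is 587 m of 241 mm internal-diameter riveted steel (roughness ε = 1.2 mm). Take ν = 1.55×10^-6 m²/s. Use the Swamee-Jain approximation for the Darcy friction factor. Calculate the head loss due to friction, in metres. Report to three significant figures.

V = 4Q/(πD²) = 4·0.113/(π·0.241²) = 2.477 m/s
Re = VD/ν = 2.477·0.241/1.55×10^-6 = 3.85×10^5 → turbulent
ε/D = 1.2/241 = 0.00498
Swamee-Jain: f = 0.03069
h_f = f(L/D)V²/(2g) = 0.03069·(587/0.241)·2.477²/(2·9.81) = 23.38 m

h_f ≈ 23.4 m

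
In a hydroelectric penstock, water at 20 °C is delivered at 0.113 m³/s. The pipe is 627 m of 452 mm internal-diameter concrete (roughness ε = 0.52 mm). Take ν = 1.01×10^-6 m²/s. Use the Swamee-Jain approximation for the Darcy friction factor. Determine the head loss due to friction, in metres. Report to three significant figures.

V = 4Q/(πD²) = 4·0.113/(π·0.452²) = 0.7042 m/s
Re = VD/ν = 0.7042·0.452/1.01×10^-6 = 3.15×10^5 → turbulent
ε/D = 0.52/452 = 0.00115
Swamee-Jain: f = 0.02131
h_f = f(L/D)V²/(2g) = 0.02131·(627/0.452)·0.7042²/(2·9.81) = 0.7471 m

h_f ≈ 0.747 m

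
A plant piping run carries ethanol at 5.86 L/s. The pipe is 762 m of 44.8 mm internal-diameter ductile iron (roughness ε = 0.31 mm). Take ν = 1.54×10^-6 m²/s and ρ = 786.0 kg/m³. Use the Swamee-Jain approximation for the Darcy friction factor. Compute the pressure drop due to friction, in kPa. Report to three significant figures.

Δp ≈ 3190 kPa

V = 4Q/(πD²) = 4·0.00586/(π·0.0448²) = 3.718 m/s
Re = VD/ν = 3.718·0.0448/1.54×10^-6 = 1.08×10^5 → turbulent
ε/D = 0.31/44.8 = 0.00692
Swamee-Jain: f = 0.03454
h_f = f(L/D)V²/(2g) = 0.03454·(762/0.0448)·3.718²/(2·9.81) = 413.8 m
Δp = ρg·h_f = 786.0·9.81·413.8 = 3190 kPa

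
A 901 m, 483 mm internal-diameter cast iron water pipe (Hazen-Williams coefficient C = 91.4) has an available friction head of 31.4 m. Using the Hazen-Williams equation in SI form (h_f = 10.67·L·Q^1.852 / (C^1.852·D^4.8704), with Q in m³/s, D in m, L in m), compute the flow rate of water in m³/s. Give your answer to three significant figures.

Q ≈ 0.613 m³/s

Rearranging: Q = [h_f·C^1.852·D^4.8704 / (10.67·L)]^(1/1.852)
Q = [31.4·91.4^1.852·0.483^4.8704 / (10.67·901)]^0.540 = 0.6130 m³/s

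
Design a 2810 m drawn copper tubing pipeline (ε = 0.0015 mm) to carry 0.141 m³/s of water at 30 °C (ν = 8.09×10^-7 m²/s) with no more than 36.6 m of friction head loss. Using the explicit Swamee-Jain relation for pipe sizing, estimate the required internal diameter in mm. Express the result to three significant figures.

D ≈ 277 mm

Swamee-Jain (Type III): D = 0.66·[ε^1.25·(LQ²/(gh_f))^4.75 + ν·Q^9.4·(L/(gh_f))^5.2]^0.04
LQ²/(gh_f) = 0.1556; L/(gh_f) = 7.826
Term 1 = ε^1.25·(…)^4.75 = 7.62×10^-12; Term 2 = ν·Q^9.4·(…)^5.2 = 3.61×10^-10
D = 0.66·(7.62×10^-12 + 3.61×10^-10)^0.04 = 0.2768 m = 277 mm
Check: V = 2.34 m/s, Re = 8.02×10^5, f = 0.01217, h_f = 34.6 m ≈ 36.6 m ✓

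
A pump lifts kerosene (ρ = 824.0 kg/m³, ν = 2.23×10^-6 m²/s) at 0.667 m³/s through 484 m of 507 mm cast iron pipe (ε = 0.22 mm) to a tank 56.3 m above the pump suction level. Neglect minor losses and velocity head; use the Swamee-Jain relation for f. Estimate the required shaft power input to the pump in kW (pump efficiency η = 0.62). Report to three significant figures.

V = 4Q/(πD²) = 3.304 m/s; Re = 7.51×10^5; ε/D = 4.34×10^-4; f = 0.01701
h_f = f(L/D)V²/2g = 9.037 m
Total head H = z + h_f = 56.3 + 9.037 = 65.34 m
P_hyd = ρgQH = 824.0·9.81·0.667·65.34 = 352.3 kW
P_shaft = P_hyd/η = 352.3/0.62 = 568.2 kW

P_shaft ≈ 568 kW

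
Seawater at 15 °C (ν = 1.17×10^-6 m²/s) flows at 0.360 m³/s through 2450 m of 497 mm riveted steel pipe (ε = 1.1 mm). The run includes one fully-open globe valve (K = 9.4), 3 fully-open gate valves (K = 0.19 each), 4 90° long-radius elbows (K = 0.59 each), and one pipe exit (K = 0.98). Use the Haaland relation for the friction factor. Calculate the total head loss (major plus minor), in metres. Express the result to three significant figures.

V = 4Q/(πD²) = 1.856 m/s; V²/2g = 0.1755 m
Re = 7.88×10^5, ε/D = 0.00221 → f = 0.02430 (Haaland)
Major: h_f = f(L/D)·V²/2g = 0.02430·4930·0.1755 = 21.03 m
Minor: ΣK = 13.3; h_m = ΣK·V²/2g = 2.336 m
Total H_L = 21.03 + 2.336 = 23.36 m

H_L ≈ 23.4 m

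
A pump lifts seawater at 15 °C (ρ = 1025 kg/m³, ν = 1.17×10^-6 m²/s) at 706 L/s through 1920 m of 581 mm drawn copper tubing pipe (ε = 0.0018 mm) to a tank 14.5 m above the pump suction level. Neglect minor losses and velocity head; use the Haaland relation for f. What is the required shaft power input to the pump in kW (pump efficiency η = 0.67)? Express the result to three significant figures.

V = 4Q/(πD²) = 2.663 m/s; Re = 1.32×10^6; ε/D = 3.10×10^-6; f = 0.01112
h_f = f(L/D)V²/2g = 13.28 m
Total head H = z + h_f = 14.5 + 13.28 = 27.78 m
P_hyd = ρgQH = 1025·9.81·0.706·27.78 = 197.2 kW
P_shaft = P_hyd/η = 197.2/0.67 = 294.4 kW

P_shaft ≈ 294 kW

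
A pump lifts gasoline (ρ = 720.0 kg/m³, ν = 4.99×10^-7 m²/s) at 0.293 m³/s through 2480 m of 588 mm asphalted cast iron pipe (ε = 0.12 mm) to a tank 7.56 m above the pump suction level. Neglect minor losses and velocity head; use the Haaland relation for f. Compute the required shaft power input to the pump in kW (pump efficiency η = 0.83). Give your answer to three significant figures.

P_shaft ≈ 27.9 kW

V = 4Q/(πD²) = 1.079 m/s; Re = 1.27×10^6; ε/D = 2.04×10^-4; f = 0.01448
h_f = f(L/D)V²/2g = 3.625 m
Total head H = z + h_f = 7.56 + 3.625 = 11.18 m
P_hyd = ρgQH = 720.0·9.81·0.293·11.18 = 23.15 kW
P_shaft = P_hyd/η = 23.15/0.83 = 27.89 kW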